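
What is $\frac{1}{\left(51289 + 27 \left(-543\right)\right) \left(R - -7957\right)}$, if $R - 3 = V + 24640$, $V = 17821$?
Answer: $\frac{1}{1846820388} \approx 5.4147 \cdot 10^{-10}$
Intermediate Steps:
$R = 42464$ ($R = 3 + \left(17821 + 24640\right) = 3 + 42461 = 42464$)
$\frac{1}{\left(51289 + 27 \left(-543\right)\right) \left(R - -7957\right)} = \frac{1}{\left(51289 + 27 \left(-543\right)\right) \left(42464 - -7957\right)} = \frac{1}{\left(51289 - 14661\right) \left(42464 + 7957\right)} = \frac{1}{36628 \cdot 50421} = \frac{1}{36628} \cdot \frac{1}{50421} = \frac{1}{1846820388}$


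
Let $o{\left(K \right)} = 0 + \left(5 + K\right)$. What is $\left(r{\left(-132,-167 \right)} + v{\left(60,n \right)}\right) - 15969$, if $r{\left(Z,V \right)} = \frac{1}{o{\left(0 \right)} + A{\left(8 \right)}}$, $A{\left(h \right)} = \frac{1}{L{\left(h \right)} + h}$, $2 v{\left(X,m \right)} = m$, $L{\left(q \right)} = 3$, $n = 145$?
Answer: $- \frac{890193}{56} \approx -15896.0$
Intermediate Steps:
$v{\left(X,m \right)} = \frac{m}{2}$
$A{\left(h \right)} = \frac{1}{3 + h}$
$o{\left(K \right)} = 5 + K$
$r{\left(Z,V \right)} = \frac{11}{56}$ ($r{\left(Z,V \right)} = \frac{1}{\left(5 + 0\right) + \frac{1}{3 + 8}} = \frac{1}{5 + \frac{1}{11}} = \frac{1}{\frac{56}{11}} = \frac{11}{56}$)
$\left(r{\left(-132,-167 \right)} + v{\left(60,n \right)}\right) - 15969 = \left(\frac{11}{56} + \frac{1}{2} \cdot 145\right) - 15969 = \left(\frac{11}{56} + \frac{145}{2}\right) - 15969 = \frac{4071}{56} - 15969 = - \frac{890193}{56}$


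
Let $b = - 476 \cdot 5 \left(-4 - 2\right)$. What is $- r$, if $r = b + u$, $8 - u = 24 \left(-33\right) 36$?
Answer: $-42800$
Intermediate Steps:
$u = 28520$ ($u = 8 - 24 \left(-33\right) 36 = 8 - \left(-792\right) 36 = 8 - -28512 = 8 + 28512 = 28520$)
$b = 14280$ ($b = - 476 \cdot 5 \left(-6\right) = \left(-476\right) \left(-30\right) = 14280$)
$r = 42800$ ($r = 14280 + 28520 = 42800$)
$- r = \left(-1\right) 42800 = -42800$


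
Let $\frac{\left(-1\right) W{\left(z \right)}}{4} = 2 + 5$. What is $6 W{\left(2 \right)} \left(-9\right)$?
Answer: $1512$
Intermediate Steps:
$W{\left(z \right)} = -28$ ($W{\left(z \right)} = - 4 \left(2 + 5\right) = \left(-4\right) 7 = -28$)
$6 W{\left(2 \right)} \left(-9\right) = 6 \left(-28\right) \left(-9\right) = \left(-168\right) \left(-9\right) = 1512$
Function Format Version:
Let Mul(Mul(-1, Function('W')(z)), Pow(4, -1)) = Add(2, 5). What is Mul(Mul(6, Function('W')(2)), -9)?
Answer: 1512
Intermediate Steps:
Function('W')(z) = -28 (Function('W')(z) = Mul(-4, Add(2, 5)) = Mul(-4, 7) = -28)
Mul(Mul(6, Function('W')(2)), -9) = Mul(Mul(6, -28), -9) = Mul(-168, -9) = 1512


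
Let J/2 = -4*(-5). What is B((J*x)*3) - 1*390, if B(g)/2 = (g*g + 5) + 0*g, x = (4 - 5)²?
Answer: 28420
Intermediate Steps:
x = 1 (x = (-1)² = 1)
J = 40 (J = 2*(-4*(-5)) = 2*20 = 40)
B(g) = 10 + 2*g² (B(g) = 2*((g*g + 5) + 0*g) = 2*((g² + 5) + 0) = 2*((5 + g²) + 0) = 2*(5 + g²) = 10 + 2*g²)
B((J*x)*3) - 1*390 = (10 + 2*((40*1)*3)²) - 1*390 = (10 + 2*(40*3)²) - 390 = (10 + 2*120²) - 390 = (10 + 2*14400) - 390 = (10 + 28800) - 390 = 28810 - 390 = 28420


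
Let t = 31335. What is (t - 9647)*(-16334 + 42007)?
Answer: 556796024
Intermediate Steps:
(t - 9647)*(-16334 + 42007) = (31335 - 9647)*(-16334 + 42007) = 21688*25673 = 556796024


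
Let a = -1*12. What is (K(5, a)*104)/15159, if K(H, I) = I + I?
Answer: -832/5053 ≈ -0.16465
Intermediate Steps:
a = -12
K(H, I) = 2*I
(K(5, a)*104)/15159 = ((2*(-12))*104)/15159 = -24*104*(1/15159) = -2496*1/15159 = -832/5053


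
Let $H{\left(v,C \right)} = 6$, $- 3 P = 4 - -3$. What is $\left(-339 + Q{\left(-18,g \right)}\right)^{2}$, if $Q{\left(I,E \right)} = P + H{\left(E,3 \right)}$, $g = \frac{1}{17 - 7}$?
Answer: $\frac{1012036}{9} \approx 1.1245 \cdot 10^{5}$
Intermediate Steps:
$g = \frac{1}{10} \approx 0.1$
$P = - \frac{7}{3}$ ($P = - \frac{4 - -3}{3} = - \frac{4 + 3}{3} = \left(- \frac{1}{3}\right) 7 = - \frac{7}{3} \approx -2.3333$)
$Q{\left(I,E \right)} = \frac{11}{3}$ ($Q{\left(I,E \right)} = - \frac{7}{3} + 6 = \frac{11}{3}$)
$\left(-339 + Q{\left(-18,g \right)}\right)^{2} = \left(-339 + \frac{11}{3}\right)^{2} = \left(- \frac{1006}{3}\right)^{2} = \frac{1012036}{9}$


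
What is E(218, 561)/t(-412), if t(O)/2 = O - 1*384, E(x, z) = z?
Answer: -561/1592 ≈ -0.35239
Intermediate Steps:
t(O) = -768 + 2*O (t(O) = 2*(O - 1*384) = 2*(O - 384) = 2*(-384 + O) = -768 + 2*O)
E(218, 561)/t(-412) = 561/(-768 + 2*(-412)) = 561/(-768 - 824) = 561/(-1592) = 561*(-1/1592) = -561/1592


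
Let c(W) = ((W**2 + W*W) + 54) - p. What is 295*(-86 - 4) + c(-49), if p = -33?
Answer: -21661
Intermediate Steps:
c(W) = 87 + 2*W**2 (c(W) = ((W**2 + W*W) + 54) - 1*(-33) = ((W**2 + W**2) + 54) + 33 = (2*W**2 + 54) + 33 = (54 + 2*W**2) + 33 = 87 + 2*W**2)
295*(-86 - 4) + c(-49) = 295*(-86 - 4) + (87 + 2*(-49)**2) = 295*(-90) + (87 + 2*2401) = -26550 + (87 + 4802) = -26550 + 4889 = -21661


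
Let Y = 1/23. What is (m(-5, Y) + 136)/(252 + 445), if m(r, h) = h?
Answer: 3129/16031 ≈ 0.19518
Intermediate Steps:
Y = 1/23 ≈ 0.043478
(m(-5, Y) + 136)/(252 + 445) = (1/23 + 136)/(252 + 445) = (3129/23)/697 = (3129/23)*(1/697) = 3129/16031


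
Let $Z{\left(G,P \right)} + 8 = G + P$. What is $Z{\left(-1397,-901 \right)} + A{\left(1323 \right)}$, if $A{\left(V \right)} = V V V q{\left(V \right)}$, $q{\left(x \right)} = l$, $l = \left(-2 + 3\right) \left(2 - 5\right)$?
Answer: $-6947058107$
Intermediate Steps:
$l = -3$ ($l = 1 \left(-3\right) = -3$)
$q{\left(x \right)} = -3$
$A{\left(V \right)} = - 3 V^{3}$ ($A{\left(V \right)} = V V V \left(-3\right) = V^{2} V \left(-3\right) = V^{3} \left(-3\right) = - 3 V^{3}$)
$Z{\left(G,P \right)} = -8 + G + P$ ($Z{\left(G,P \right)} = -8 + \left(G + P\right) = -8 + G + P$)
$Z{\left(-1397,-901 \right)} + A{\left(1323 \right)} = \left(-8 - 1397 - 901\right) - 3 \cdot 1323^{3} = -2306 - 6947055801 = -6947058107$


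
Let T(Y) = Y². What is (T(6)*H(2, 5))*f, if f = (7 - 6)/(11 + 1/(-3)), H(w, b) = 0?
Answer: 0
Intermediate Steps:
f = 3/32 (f = 1/(11 - ⅓) = 1/(32/3) = 1*(3/32) = 3/32 ≈ 0.093750)
(T(6)*H(2, 5))*f = (6²*0)*(3/32) = (36*0)*(3/32) = 0*(3/32) = 0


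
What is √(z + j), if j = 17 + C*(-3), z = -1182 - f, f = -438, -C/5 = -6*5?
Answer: I*√1177 ≈ 34.307*I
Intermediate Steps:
C = 150 (C = -(-30)*5 = -5*(-30) = 150)
z = -744 (z = -1182 - 1*(-438) = -1182 + 438 = -744)
j = -433 (j = 17 + 150*(-3) = 17 - 450 = -433)
√(z + j) = √(-744 - 433) = √(-1177) = I*√1177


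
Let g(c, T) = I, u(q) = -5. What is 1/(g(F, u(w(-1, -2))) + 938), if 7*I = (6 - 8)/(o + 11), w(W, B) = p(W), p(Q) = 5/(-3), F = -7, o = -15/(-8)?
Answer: 721/676282 ≈ 0.0010661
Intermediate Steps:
o = 15/8 (o = -15*(-⅛) = 15/8 ≈ 1.8750)
p(Q) = -5/3 (p(Q) = 5*(-⅓) = -5/3)
w(W, B) = -5/3
I = -16/721 (I = ((6 - 8)/(15/8 + 11))/7 = (-2/103/8)/7 = (-2*8/103)/7 = (⅐)*(-16/103) = -16/721 ≈ -0.022191)
g(c, T) = -16/721
1/(g(F, u(w(-1, -2))) + 938) = 1/(-16/721 + 938) = 1/(676282/721) = 721/676282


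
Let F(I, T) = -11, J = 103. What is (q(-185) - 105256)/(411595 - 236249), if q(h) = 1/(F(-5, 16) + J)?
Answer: -9683551/16131832 ≈ -0.60028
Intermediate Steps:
q(h) = 1/92 (q(h) = 1/(-11 + 103) = 1/92)
(q(-185) - 105256)/(411595 - 236249) = (1/92 - 105256)/(411595 - 236249) = -9683551/92/175346 = -9683551/92*1/175346 = -9683551/16131832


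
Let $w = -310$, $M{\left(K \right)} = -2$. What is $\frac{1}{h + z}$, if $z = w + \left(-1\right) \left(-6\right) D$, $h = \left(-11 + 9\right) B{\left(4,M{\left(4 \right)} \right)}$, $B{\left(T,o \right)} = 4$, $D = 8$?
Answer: $- \frac{1}{270} \approx -0.0037037$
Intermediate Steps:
$h = -8$ ($h = \left(-11 + 9\right) 4 = \left(-2\right) 4 = -8$)
$z = -262$ ($z = -310 + \left(-1\right) \left(-6\right) 8 = -310 + 6 \cdot 8 = -310 + 48 = -262$)
$\frac{1}{h + z} = \frac{1}{-8 - 262} = \frac{1}{-270} = - \frac{1}{270}$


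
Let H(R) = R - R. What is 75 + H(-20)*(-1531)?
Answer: 75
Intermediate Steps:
H(R) = 0
75 + H(-20)*(-1531) = 75 + 0*(-1531) = 75 + 0 = 75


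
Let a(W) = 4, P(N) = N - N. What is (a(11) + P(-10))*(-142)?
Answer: -568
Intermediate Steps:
P(N) = 0
(a(11) + P(-10))*(-142) = (4 + 0)*(-142) = 4*(-142) = -568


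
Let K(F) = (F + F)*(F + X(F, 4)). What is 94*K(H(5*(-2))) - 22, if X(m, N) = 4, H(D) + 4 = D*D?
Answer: 1804778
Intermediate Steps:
H(D) = -4 + D² (H(D) = -4 + D*D = -4 + D²)
K(F) = 2*F*(4 + F) (K(F) = (F + F)*(F + 4) = (2*F)*(4 + F) = 2*F*(4 + F))
94*K(H(5*(-2))) - 22 = 94*(2*(-4 + (5*(-2))²)*(4 + (-4 + (5*(-2))²))) - 22 = 94*(2*(-4 + (-10)²)*(4 + (-4 + (-10)²))) - 22 = 94*(2*(-4 + 100)*(4 + (-4 + 100))) - 22 = 94*(2*96*(4 + 96)) - 22 = 94*(2*96*100) - 22 = 94*19200 - 22 = 1804800 - 22 = 1804778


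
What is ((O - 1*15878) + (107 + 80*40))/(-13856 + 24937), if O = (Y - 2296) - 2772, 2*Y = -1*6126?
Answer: -20702/11081 ≈ -1.8682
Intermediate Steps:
Y = -3063 (Y = (-1*6126)/2 = (½)*(-6126) = -3063)
O = -8131 (O = (-3063 - 2296) - 2772 = -5359 - 2772 = -8131)
((O - 1*15878) + (107 + 80*40))/(-13856 + 24937) = ((-8131 - 1*15878) + (107 + 80*40))/(-13856 + 24937) = ((-8131 - 15878) + (107 + 3200))/11081 = (-24009 + 3307)*(1/11081) = -20702*1/11081 = -20702/11081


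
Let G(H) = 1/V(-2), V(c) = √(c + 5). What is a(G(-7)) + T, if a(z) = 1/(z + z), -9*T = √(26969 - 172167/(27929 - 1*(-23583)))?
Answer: √3/2 - √17888249787758/231804 ≈ -17.380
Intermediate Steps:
V(c) = √(5 + c)
G(H) = √3/3 (G(H) = 1/(√(5 - 2)) = 1/(√3) = √3/3)
T = -√17888249787758/231804 (T = -√(26969 - 172167/(27929 - 1*(-23583)))/9 = -√(26969 - 172167/(27929 + 23583))/9 = -√(26969 - 172167/51512)/9 = -√17888249787758/231804 ≈ -18.246)
a(z) = 1/(2*z)
a(G(-7)) + T = 1/(2*((√3/3))) - √17888249787758/231804 = √3/2 - √17888249787758/231804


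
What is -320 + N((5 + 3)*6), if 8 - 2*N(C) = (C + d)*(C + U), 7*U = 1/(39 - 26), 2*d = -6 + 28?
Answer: -315283/182 ≈ -1732.3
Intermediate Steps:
d = 11 (d = (-6 + 28)/2 = (1/2)*22 = 11)
U = 1/91 (U = 1/(7*(39 - 26)) = (1/7)/13 = (1/7)*(1/13) = 1/91 ≈ 0.010989)
N(C) = 4 - (11 + C)*(1/91 + C)/2 (N(C) = 4 - (C + 11)*(C + 1/91)/2 = 4 - (11 + C)*(1/91 + C)/2)
-320 + N((5 + 3)*6) = -320 + (717/182 - 501*(5 + 3)*6/91 - 36*(5 + 3)**2/2) = -320 + (717/182 - 4008*6/91 - (8*6)**2/2) = -320 + (717/182 - 501/91*48 - 1/2*48**2) = -320 + (717/182 - 24048/91 - 1/2*2304) = -320 + (717/182 - 24048/91 - 1152) = -320 - 257043/182 = -315283/182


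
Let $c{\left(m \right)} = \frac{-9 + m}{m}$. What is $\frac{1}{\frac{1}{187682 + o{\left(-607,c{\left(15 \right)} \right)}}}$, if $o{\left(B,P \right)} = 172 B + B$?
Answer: $82671$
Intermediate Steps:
$c{\left(m \right)} = \frac{-9 + m}{m}$
$o{\left(B,P \right)} = 173 B$
$\frac{1}{\frac{1}{187682 + o{\left(-607,c{\left(15 \right)} \right)}}} = \frac{1}{\frac{1}{187682 + 173 \left(-607\right)}} = \frac{1}{\frac{1}{187682 - 105011}} = \frac{1}{\frac{1}{82671}} = 82671$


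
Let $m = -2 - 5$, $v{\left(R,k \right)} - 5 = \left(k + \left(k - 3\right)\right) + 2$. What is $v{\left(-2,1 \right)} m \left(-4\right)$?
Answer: $168$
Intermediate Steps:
$v{\left(R,k \right)} = 4 + 2 k$ ($v{\left(R,k \right)} = 5 + \left(\left(k + \left(k - 3\right)\right) + 2\right) = 5 + \left(\left(k + \left(-3 + k\right)\right) + 2\right) = 5 + \left(\left(-3 + 2 k\right) + 2\right) = 5 + \left(-1 + 2 k\right) = 4 + 2 k$)
$m = -7$ ($m = -2 - 5 = -7$)
$v{\left(-2,1 \right)} m \left(-4\right) = \left(4 + 2 \cdot 1\right) \left(-7\right) \left(-4\right) = \left(4 + 2\right) \left(-7\right) \left(-4\right) = 6 \left(-7\right) \left(-4\right) = \left(-42\right) \left(-4\right) = 168$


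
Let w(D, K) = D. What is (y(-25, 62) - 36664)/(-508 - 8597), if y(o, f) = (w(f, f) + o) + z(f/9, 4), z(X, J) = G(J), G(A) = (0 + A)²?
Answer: 36611/9105 ≈ 4.0210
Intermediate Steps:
G(A) = A²
z(X, J) = J²
y(o, f) = 16 + f + o (y(o, f) = (f + o) + 4² = (f + o) + 16 = 16 + f + o)
(y(-25, 62) - 36664)/(-508 - 8597) = ((16 + 62 - 25) - 36664)/(-508 - 8597) = (53 - 36664)/(-9105) = -36611*(-1/9105) = 36611/9105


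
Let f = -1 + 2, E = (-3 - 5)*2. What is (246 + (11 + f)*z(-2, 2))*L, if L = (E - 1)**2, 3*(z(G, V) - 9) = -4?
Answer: 97682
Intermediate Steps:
E = -16 (E = -8*2 = -16)
z(G, V) = 23/3 (z(G, V) = 9 + (1/3)*(-4) = 9 - 4/3 = 23/3)
f = 1
L = 289 (L = (-16 - 1)**2 = (-17)**2 = 289)
(246 + (11 + f)*z(-2, 2))*L = (246 + (11 + 1)*(23/3))*289 = (246 + 12*(23/3))*289 = (246 + 92)*289 = 338*289 = 97682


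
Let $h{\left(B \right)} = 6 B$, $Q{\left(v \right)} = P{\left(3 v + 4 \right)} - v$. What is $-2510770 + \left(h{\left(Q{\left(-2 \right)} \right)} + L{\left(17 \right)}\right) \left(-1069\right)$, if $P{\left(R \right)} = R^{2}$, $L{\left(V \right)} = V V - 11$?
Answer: $-2846436$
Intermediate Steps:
$L{\left(V \right)} = -11 + V^{2}$ ($L{\left(V \right)} = V^{2} - 11 = -11 + V^{2}$)
$Q{\left(v \right)} = \left(4 + 3 v\right)^{2} - v$ ($Q{\left(v \right)} = \left(3 v + 4\right)^{2} - v = \left(4 + 3 v\right)^{2} - v$)
$-2510770 + \left(h{\left(Q{\left(-2 \right)} \right)} + L{\left(17 \right)}\right) \left(-1069\right) = -2510770 + \left(6 \left(\left(4 + 3 \left(-2\right)\right)^{2} - -2\right) - \left(11 - 17^{2}\right)\right) \left(-1069\right) = -2510770 + \left(6 \left(\left(4 - 6\right)^{2} + 2\right) + \left(-11 + 289\right)\right) \left(-1069\right) = -2510770 + \left(6 \left(\left(-2\right)^{2} + 2\right) + 278\right) \left(-1069\right) = -2510770 + \left(6 \left(4 + 2\right) + 278\right) \left(-1069\right) = -2510770 + \left(6 \cdot 6 + 278\right) \left(-1069\right) = -2510770 + \left(36 + 278\right) \left(-1069\right) = -2510770 + 314 \left(-1069\right) = -2510770 - 335666 = -2846436$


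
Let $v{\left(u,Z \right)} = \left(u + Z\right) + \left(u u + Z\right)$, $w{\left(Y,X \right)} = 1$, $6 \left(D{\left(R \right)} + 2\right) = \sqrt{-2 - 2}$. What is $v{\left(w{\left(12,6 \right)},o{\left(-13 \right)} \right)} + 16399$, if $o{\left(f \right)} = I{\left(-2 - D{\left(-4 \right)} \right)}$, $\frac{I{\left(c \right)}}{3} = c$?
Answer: $16401 - 2 i \approx 16401.0 - 2.0 i$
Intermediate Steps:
$D{\left(R \right)} = -2 + \frac{i}{3}$ ($D{\left(R \right)} = -2 + \frac{\sqrt{-2 - 2}}{6} = -2 + \frac{\sqrt{-4}}{6} = -2 + \frac{2 i}{6} = -2 + \frac{i}{3}$)
$I{\left(c \right)} = 3 c$
$o{\left(f \right)} = - i$ ($o{\left(f \right)} = 3 \left(-2 - \left(-2 + \frac{i}{3}\right)\right) = 3 \left(-2 + \left(2 - \frac{i}{3}\right)\right) = 3 \left(- \frac{i}{3}\right) = - i$)
$v{\left(u,Z \right)} = u + u^{2} + 2 Z$ ($v{\left(u,Z \right)} = \left(Z + u\right) + \left(u^{2} + Z\right) = \left(Z + u\right) + \left(Z + u^{2}\right) = u + u^{2} + 2 Z$)
$v{\left(w{\left(12,6 \right)},o{\left(-13 \right)} \right)} + 16399 = \left(1 + 1^{2} + 2 \left(- i\right)\right) + 16399 = \left(1 + 1 - 2 i\right) + 16399 = \left(2 - 2 i\right) + 16399 = 16401 - 2 i$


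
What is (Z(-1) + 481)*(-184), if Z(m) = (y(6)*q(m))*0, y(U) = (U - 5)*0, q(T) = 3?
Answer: -88504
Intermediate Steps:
y(U) = 0 (y(U) = (-5 + U)*0 = 0)
Z(m) = 0 (Z(m) = (0*3)*0 = 0*0 = 0)
(Z(-1) + 481)*(-184) = (0 + 481)*(-184) = 481*(-184) = -88504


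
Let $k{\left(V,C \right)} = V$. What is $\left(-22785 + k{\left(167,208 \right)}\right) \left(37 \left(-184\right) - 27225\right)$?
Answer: $769758394$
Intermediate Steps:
$\left(-22785 + k{\left(167,208 \right)}\right) \left(37 \left(-184\right) - 27225\right) = \left(-22785 + 167\right) \left(37 \left(-184\right) - 27225\right) = - 22618 \left(-6808 - 27225\right) = \left(-22618\right) \left(-34033\right) = 769758394$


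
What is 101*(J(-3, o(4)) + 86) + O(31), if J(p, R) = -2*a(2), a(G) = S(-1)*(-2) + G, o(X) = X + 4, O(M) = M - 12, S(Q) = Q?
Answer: 7897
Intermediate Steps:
O(M) = -12 + M
o(X) = 4 + X
a(G) = 2 + G (a(G) = -1*(-2) + G = 2 + G)
J(p, R) = -8 (J(p, R) = -2*(2 + 2) = -2*4 = -8)
101*(J(-3, o(4)) + 86) + O(31) = 101*(-8 + 86) + (-12 + 31) = 101*78 + 19 = 7878 + 19 = 7897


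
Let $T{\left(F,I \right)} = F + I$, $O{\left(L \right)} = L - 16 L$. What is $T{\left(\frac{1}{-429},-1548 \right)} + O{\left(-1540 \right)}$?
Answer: $\frac{9245807}{429} \approx 21552.0$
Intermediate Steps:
$O{\left(L \right)} = - 15 L$
$T{\left(\frac{1}{-429},-1548 \right)} + O{\left(-1540 \right)} = \left(\frac{1}{-429} - 1548\right) - -23100 = \left(- \frac{1}{429} - 1548\right) + 23100 = - \frac{664093}{429} + 23100 = \frac{9245807}{429}$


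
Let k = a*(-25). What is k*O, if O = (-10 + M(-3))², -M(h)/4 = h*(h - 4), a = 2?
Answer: -441800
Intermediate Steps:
M(h) = -4*h*(-4 + h) (M(h) = -4*h*(h - 4) = -4*h*(-4 + h))
O = 8836 (O = (-10 + 4*(-3)*(4 - 1*(-3)))² = (-10 + 4*(-3)*(4 + 3))² = (-10 + 4*(-3)*7)² = (-10 - 84)² = (-94)² = 8836)
k = -50 (k = 2*(-25) = -50)
k*O = -50*8836 = -441800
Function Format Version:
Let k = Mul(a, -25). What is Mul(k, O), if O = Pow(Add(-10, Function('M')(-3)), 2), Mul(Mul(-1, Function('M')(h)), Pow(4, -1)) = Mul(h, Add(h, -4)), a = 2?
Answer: -441800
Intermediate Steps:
Function('M')(h) = Mul(-4, h, Add(-4, h)) (Function('M')(h) = Mul(-4, Mul(h, Add(h, -4))) = Mul(-4, Mul(h, Add(-4, h))) = Mul(-4, h, Add(-4, h)))
O = 8836 (O = Pow(Add(-10, Mul(4, -3, Add(4, Mul(-1, -3)))), 2) = Pow(Add(-10, Mul(4, -3, Add(4, 3))), 2) = Pow(Add(-10, Mul(4, -3, 7)), 2) = Pow(Add(-10, -84), 2) = Pow(-94, 2) = 8836)
k = -50 (k = Mul(2, -25) = -50)
Mul(k, O) = Mul(-50, 8836) = -441800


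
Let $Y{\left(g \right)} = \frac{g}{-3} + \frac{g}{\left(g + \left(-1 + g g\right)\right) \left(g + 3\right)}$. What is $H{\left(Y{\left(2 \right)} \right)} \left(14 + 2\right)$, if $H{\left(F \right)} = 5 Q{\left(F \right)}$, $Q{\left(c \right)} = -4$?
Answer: $-320$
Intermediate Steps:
$Y{\left(g \right)} = - \frac{g}{3} + \frac{g}{\left(3 + g\right) \left(-1 + g + g^{2}\right)}$ ($Y{\left(g \right)} = g \left(- \frac{1}{3}\right) + \frac{g}{\left(g + \left(-1 + g^{2}\right)\right) \left(3 + g\right)} = - \frac{g}{3} + \frac{g}{\left(-1 + g + g^{2}\right) \left(3 + g\right)} = - \frac{g}{3} + \frac{g}{\left(3 + g\right) \left(-1 + g + g^{2}\right)}$)
$H{\left(F \right)} = -20$ ($H{\left(F \right)} = 5 \left(-4\right) = -20$)
$H{\left(Y{\left(2 \right)} \right)} \left(14 + 2\right) = - 20 \left(14 + 2\right) = \left(-20\right) 16 = -320$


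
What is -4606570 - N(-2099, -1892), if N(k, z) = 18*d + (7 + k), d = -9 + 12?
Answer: -4604532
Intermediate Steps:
d = 3
N(k, z) = 61 + k (N(k, z) = 18*3 + (7 + k) = 54 + (7 + k) = 61 + k)
-4606570 - N(-2099, -1892) = -4606570 - (61 - 2099) = -4606570 - 1*(-2038) = -4606570 + 2038 = -4604532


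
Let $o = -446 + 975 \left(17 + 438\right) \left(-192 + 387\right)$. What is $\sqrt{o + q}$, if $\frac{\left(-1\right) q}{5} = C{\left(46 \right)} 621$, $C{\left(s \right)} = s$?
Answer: $\sqrt{86363599} \approx 9293.2$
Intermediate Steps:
$q = -142830$ ($q = - 5 \cdot 46 \cdot 621 = \left(-5\right) 28566 = -142830$)
$o = 86506429$ ($o = -446 + 975 \cdot 455 \cdot 195 = -446 + 975 \cdot 88725 = -446 + 86506875 = 86506429$)
$\sqrt{o + q} = \sqrt{86506429 - 142830} = \sqrt{86363599}$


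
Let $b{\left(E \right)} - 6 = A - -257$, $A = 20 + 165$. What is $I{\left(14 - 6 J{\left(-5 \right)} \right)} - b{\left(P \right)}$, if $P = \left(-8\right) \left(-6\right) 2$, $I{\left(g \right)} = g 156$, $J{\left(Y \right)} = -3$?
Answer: $4544$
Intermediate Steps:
$A = 185$
$I{\left(g \right)} = 156 g$
$P = 96$ ($P = 48 \cdot 2 = 96$)
$b{\left(E \right)} = 448$ ($b{\left(E \right)} = 6 + \left(185 - -257\right) = 6 + \left(185 + 257\right) = 6 + 442 = 448$)
$I{\left(14 - 6 J{\left(-5 \right)} \right)} - b{\left(P \right)} = 156 \left(14 - -18\right) - 448 = 156 \left(14 + 18\right) - 448 = 156 \cdot 32 - 448 = 4992 - 448 = 4544$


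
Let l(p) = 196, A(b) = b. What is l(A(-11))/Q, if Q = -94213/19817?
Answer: -554876/13459 ≈ -41.227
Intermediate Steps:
Q = -13459/2831 (Q = -94213*1/19817 = -13459/2831 ≈ -4.7542)
l(A(-11))/Q = 196/(-13459/2831) = 196*(-2831/13459) = -554876/13459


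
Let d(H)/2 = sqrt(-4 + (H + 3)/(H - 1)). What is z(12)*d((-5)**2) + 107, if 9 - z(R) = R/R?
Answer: 107 + 8*I*sqrt(102)/3 ≈ 107.0 + 26.932*I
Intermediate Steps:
z(R) = 8 (z(R) = 9 - R/R = 9 - 1*1 = 9 - 1 = 8)
d(H) = 2*sqrt(-4 + (3 + H)/(-1 + H)) (d(H) = 2*sqrt(-4 + (H + 3)/(H - 1)) = 2*sqrt(-4 + (3 + H)/(-1 + H)))
z(12)*d((-5)**2) + 107 = 8*(2*sqrt((7 - 3*(-5)**2)/(-1 + (-5)**2))) + 107 = 8*(2*sqrt((7 - 3*25)/(-1 + 25))) + 107 = 8*(2*sqrt((7 - 75)/24)) + 107 = 8*(2*sqrt((1/24)*(-68))) + 107 = 8*(2*sqrt(-17/6)) + 107 = 8*(2*(I*sqrt(102)/6)) + 107 = 8*(I*sqrt(102)/3) + 107 = 8*I*sqrt(102)/3 + 107 = 107 + 8*I*sqrt(102)/3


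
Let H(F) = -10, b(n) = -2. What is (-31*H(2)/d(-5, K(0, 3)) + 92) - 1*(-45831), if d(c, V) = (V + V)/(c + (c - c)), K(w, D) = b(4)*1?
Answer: 92621/2 ≈ 46311.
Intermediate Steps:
K(w, D) = -2 (K(w, D) = -2*1 = -2)
d(c, V) = 2*V/c (d(c, V) = (2*V)/(c + 0) = (2*V)/c = 2*V/c)
(-31*H(2)/d(-5, K(0, 3)) + 92) - 1*(-45831) = (-(-310)/(2*(-2)/(-5)) + 92) - 1*(-45831) = (-(-310)/(2*(-2)*(-⅕)) + 92) + 45831 = (-(-310)/⅘ + 92) + 45831 = (-(-310)*5/4 + 92) + 45831 = (-31*(-25/2) + 92) + 45831 = (775/2 + 92) + 45831 = 959/2 + 45831 = 92621/2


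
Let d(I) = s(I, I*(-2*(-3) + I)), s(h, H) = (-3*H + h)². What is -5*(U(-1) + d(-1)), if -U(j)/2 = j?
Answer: -990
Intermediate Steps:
U(j) = -2*j
s(h, H) = (h - 3*H)²
d(I) = (-I + 3*I*(6 + I))² (d(I) = (-I + 3*(I*(-2*(-3) + I)))² = (-I + 3*(I*(6 + I)))² = (-I + 3*I*(6 + I))²)
-5*(U(-1) + d(-1)) = -5*(-2*(-1) + (-1)²*(17 + 3*(-1))²) = -5*(2 + 1*(17 - 3)²) = -5*(2 + 1*14²) = -5*(2 + 1*196) = -5*(2 + 196) = -5*198 = -990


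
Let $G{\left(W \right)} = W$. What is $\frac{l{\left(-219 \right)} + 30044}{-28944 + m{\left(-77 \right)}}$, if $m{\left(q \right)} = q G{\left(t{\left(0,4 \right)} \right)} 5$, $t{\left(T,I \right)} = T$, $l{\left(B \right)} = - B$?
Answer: $- \frac{30263}{28944} \approx -1.0456$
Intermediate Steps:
$m{\left(q \right)} = 0$ ($m{\left(q \right)} = q 0 \cdot 5 = 0 \cdot 5 = 0$)
$\frac{l{\left(-219 \right)} + 30044}{-28944 + m{\left(-77 \right)}} = \frac{\left(-1\right) \left(-219\right) + 30044}{-28944 + 0} = \frac{219 + 30044}{-28944} = 30263 \left(- \frac{1}{28944}\right) = - \frac{30263}{28944}$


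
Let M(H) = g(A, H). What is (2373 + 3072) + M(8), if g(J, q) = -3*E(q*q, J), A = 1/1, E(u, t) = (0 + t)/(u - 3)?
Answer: 332142/61 ≈ 5445.0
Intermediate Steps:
E(u, t) = t/(-3 + u)
A = 1
g(J, q) = -3*J/(-3 + q**2) (g(J, q) = -3*J/(-3 + q*q) = -3*J/(-3 + q**2))
M(H) = -3/(-3 + H**2) (M(H) = -3*1/(-3 + H**2) = -3/(-3 + H**2))
(2373 + 3072) + M(8) = (2373 + 3072) - 3/(-3 + 8**2) = 5445 - 3/(-3 + 64) = 5445 - 3/61 = 332142/61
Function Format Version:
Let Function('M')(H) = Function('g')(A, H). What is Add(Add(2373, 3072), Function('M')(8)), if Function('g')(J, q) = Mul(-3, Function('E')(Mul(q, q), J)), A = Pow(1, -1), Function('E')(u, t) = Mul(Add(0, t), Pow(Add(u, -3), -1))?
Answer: Rational(332142, 61) ≈ 5445.0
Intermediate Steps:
Function('E')(u, t) = Mul(t, Pow(Add(-3, u), -1))
A = 1
Function('g')(J, q) = Mul(-3, J, Pow(Add(-3, Pow(q, 2)), -1)) (Function('g')(J, q) = Mul(-3, Mul(J, Pow(Add(-3, Mul(q, q)), -1))) = Mul(-3, Mul(J, Pow(Add(-3, Pow(q, 2)), -1))) = Mul(-3, J, Pow(Add(-3, Pow(q, 2)), -1)))
Function('M')(H) = Mul(-3, Pow(Add(-3, Pow(H, 2)), -1)) (Function('M')(H) = Mul(-3, 1, Pow(Add(-3, Pow(H, 2)), -1)) = Mul(-3, Pow(Add(-3, Pow(H, 2)), -1)))
Add(Add(2373, 3072), Function('M')(8)) = Add(Add(2373, 3072), Mul(-3, Pow(Add(-3, Pow(8, 2)), -1))) = Add(5445, Mul(-3, Pow(Add(-3, 64), -1))) = Add(5445, Mul(-3, Pow(61, -1))) = Add(5445, Mul(-3, Rational(1, 61))) = Add(5445, Rational(-3, 61)) = Rational(332142, 61)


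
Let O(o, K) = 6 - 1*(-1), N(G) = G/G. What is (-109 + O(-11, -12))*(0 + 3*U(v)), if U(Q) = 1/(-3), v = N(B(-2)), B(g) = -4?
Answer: 102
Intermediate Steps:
N(G) = 1
v = 1
U(Q) = -⅓
O(o, K) = 7 (O(o, K) = 6 + 1 = 7)
(-109 + O(-11, -12))*(0 + 3*U(v)) = (-109 + 7)*(0 + 3*(-⅓)) = -102*(0 - 1) = -102*(-1) = 102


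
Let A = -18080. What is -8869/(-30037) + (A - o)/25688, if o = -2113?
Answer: -5138243/15746744 ≈ -0.32630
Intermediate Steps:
-8869/(-30037) + (A - o)/25688 = -8869/(-30037) + (-18080 - 1*(-2113))/25688 = -8869*(-1/30037) + (-18080 + 2113)*(1/25688) = 181/613 - 15967*1/25688 = 181/613 - 15967/25688 = -5138243/15746744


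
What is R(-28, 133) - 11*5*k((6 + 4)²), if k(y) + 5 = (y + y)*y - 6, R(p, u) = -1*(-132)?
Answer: -1099263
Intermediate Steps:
R(p, u) = 132
k(y) = -11 + 2*y² (k(y) = -5 + ((y + y)*y - 6) = -5 + ((2*y)*y - 6) = -5 + (2*y² - 6) = -5 + (-6 + 2*y²) = -11 + 2*y²)
R(-28, 133) - 11*5*k((6 + 4)²) = 132 - 11*5*(-11 + 2*((6 + 4)²)²) = 132 - 55*(-11 + 2*(10²)²) = 132 - 55*(-11 + 2*100²) = 132 - 55*(-11 + 2*10000) = 132 - 55*(-11 + 20000) = 132 - 55*19989 = 132 - 1*1099395 = 132 - 1099395 = -1099263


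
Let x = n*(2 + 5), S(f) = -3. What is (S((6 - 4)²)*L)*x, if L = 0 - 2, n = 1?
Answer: 42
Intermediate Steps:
L = -2
x = 7 (x = 1*(2 + 5) = 1*7 = 7)
(S((6 - 4)²)*L)*x = -3*(-2)*7 = 6*7 = 42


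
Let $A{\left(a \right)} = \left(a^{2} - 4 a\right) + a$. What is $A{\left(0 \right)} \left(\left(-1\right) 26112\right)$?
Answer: $0$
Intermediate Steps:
$A{\left(a \right)} = a^{2} - 3 a$
$A{\left(0 \right)} \left(\left(-1\right) 26112\right) = 0 \left(-3 + 0\right) \left(\left(-1\right) 26112\right) = 0 \left(-3\right) \left(-26112\right) = 0 \left(-26112\right) = 0$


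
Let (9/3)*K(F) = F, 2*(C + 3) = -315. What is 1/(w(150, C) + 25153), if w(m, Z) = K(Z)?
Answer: 2/50199 ≈ 3.9841e-5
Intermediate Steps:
C = -321/2 (C = -3 + (½)*(-315) = -3 - 315/2 = -321/2 ≈ -160.50)
K(F) = F/3
w(m, Z) = Z/3
1/(w(150, C) + 25153) = 1/((⅓)*(-321/2) + 25153) = 1/(-107/2 + 25153) = 1/(50199/2) = 2/50199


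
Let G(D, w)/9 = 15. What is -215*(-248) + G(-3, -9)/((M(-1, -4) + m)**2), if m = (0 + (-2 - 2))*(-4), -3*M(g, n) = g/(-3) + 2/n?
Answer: 4453383460/83521 ≈ 53321.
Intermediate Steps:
M(g, n) = -2/(3*n) + g/9 (M(g, n) = -(g/(-3) + 2/n)/3 = -(g*(-1/3) + 2/n)/3 = -(-g/3 + 2/n)/3 = -(2/n - g/3)/3 = -2/(3*n) + g/9)
G(D, w) = 135 (G(D, w) = 9*15 = 135)
m = 16 (m = (0 - 4)*(-4) = -4*(-4) = 16)
-215*(-248) + G(-3, -9)/((M(-1, -4) + m)**2) = -215*(-248) + 135/(((1/9)*(-6 - 1*(-4))/(-4) + 16)**2) = 53320 + 135/(((1/9)*(-1/4)*(-6 + 4) + 16)**2) = 53320 + 135/(((1/9)*(-1/4)*(-2) + 16)**2) = 53320 + 135/((1/18 + 16)**2) = 53320 + 135/((289/18)**2) = 53320 + 135/(83521/324) = 53320 + 135*(324/83521) = 53320 + 43740/83521 = 4453383460/83521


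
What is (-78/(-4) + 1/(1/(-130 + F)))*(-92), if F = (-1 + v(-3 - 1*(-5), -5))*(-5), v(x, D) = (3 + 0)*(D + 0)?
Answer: 2806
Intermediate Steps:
v(x, D) = 3*D
F = 80 (F = (-1 + 3*(-5))*(-5) = (-1 - 15)*(-5) = -16*(-5) = 80)
(-78/(-4) + 1/(1/(-130 + F)))*(-92) = (-78/(-4) + 1/(1/(-130 + 80)))*(-92) = (-78*(-1/4) + 1/(1/(-50)))*(-92) = (39/2 + 1/(-1/50))*(-92) = (39/2 - 50)*(-92) = -61/2*(-92) = 2806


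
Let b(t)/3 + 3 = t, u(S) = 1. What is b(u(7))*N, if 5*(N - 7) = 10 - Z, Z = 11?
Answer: -204/5 ≈ -40.800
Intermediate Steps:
b(t) = -9 + 3*t
N = 34/5 (N = 7 + (10 - 1*11)/5 = 7 + (10 - 11)/5 = 7 + (⅕)*(-1) = 7 - ⅕ = 34/5 ≈ 6.8000)
b(u(7))*N = (-9 + 3*1)*(34/5) = (-9 + 3)*(34/5) = -6*34/5 = -204/5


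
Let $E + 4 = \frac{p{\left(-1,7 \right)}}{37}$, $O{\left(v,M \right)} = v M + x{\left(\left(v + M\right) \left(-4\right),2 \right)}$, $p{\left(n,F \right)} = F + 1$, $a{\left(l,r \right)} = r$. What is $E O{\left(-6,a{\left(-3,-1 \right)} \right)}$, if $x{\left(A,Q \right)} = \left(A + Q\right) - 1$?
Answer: $- \frac{4900}{37} \approx -132.43$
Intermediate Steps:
$p{\left(n,F \right)} = 1 + F$
$x{\left(A,Q \right)} = -1 + A + Q$
$O{\left(v,M \right)} = 1 - 4 M - 4 v + M v$ ($O{\left(v,M \right)} = v M + \left(-1 + \left(v + M\right) \left(-4\right) + 2\right) = M v + \left(-1 + \left(M + v\right) \left(-4\right) + 2\right) = M v - \left(-1 + 4 M + 4 v\right) = 1 - 4 M - 4 v + M v$)
$E = - \frac{140}{37}$ ($E = -4 + \frac{1 + 7}{37} = -4 + 8 \cdot \frac{1}{37} = -4 + \frac{8}{37} = - \frac{140}{37} \approx -3.7838$)
$E O{\left(-6,a{\left(-3,-1 \right)} \right)} = - \frac{140 \left(1 - -4 - -24 - -6\right)}{37} = - \frac{140 \left(1 + 4 + 24 + 6\right)}{37} = \left(- \frac{140}{37}\right) 35 = - \frac{4900}{37}$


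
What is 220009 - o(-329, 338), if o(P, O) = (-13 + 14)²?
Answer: 220008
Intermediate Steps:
o(P, O) = 1 (o(P, O) = 1² = 1)
220009 - o(-329, 338) = 220009 - 1*1 = 220009 - 1 = 220008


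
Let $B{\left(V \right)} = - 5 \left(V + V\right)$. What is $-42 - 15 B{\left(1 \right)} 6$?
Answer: $858$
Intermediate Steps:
$B{\left(V \right)} = - 10 V$ ($B{\left(V \right)} = - 5 \cdot 2 V = - 10 V$)
$-42 - 15 B{\left(1 \right)} 6 = -42 - 15 \left(\left(-10\right) 1\right) 6 = -42 - 15 \left(-10\right) 6 = -42 - \left(-150\right) 6 = -42 - -900 = -42 + 900 = 858$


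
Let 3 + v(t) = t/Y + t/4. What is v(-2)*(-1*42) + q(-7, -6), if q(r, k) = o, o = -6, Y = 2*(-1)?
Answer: 99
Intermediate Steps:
Y = -2
q(r, k) = -6
v(t) = -3 - t/4 (v(t) = -3 + (t/(-2) + t/4) = -3 + (t*(-½) + t*(¼)) = -3 + (-t/2 + t/4) = -3 - t/4)
v(-2)*(-1*42) + q(-7, -6) = (-3 - ¼*(-2))*(-1*42) - 6 = (-3 + ½)*(-42) - 6 = -5/2*(-42) - 6 = 105 - 6 = 99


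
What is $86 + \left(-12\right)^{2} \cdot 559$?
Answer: $80582$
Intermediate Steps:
$86 + \left(-12\right)^{2} \cdot 559 = 86 + 144 \cdot 559 = 86 + 80496 = 80582$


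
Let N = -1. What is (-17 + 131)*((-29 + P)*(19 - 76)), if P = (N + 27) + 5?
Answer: -12996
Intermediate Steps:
P = 31 (P = (-1 + 27) + 5 = 26 + 5 = 31)
(-17 + 131)*((-29 + P)*(19 - 76)) = (-17 + 131)*((-29 + 31)*(19 - 76)) = 114*(2*(-57)) = 114*(-114) = -12996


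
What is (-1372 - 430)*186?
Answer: -335172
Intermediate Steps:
(-1372 - 430)*186 = -1802*186 = -335172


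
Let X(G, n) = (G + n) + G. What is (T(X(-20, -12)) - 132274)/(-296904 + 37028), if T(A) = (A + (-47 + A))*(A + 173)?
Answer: 150545/259876 ≈ 0.57930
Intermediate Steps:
X(G, n) = n + 2*G
T(A) = (-47 + 2*A)*(173 + A)
(T(X(-20, -12)) - 132274)/(-296904 + 37028) = ((-8131 + 2*(-12 + 2*(-20))**2 + 299*(-12 + 2*(-20))) - 132274)/(-296904 + 37028) = ((-8131 + 2*(-12 - 40)**2 + 299*(-12 - 40)) - 132274)/(-259876) = ((-8131 + 2*(-52)**2 + 299*(-52)) - 132274)*(-1/259876) = ((-8131 + 2*2704 - 15548) - 132274)*(-1/259876) = ((-8131 + 5408 - 15548) - 132274)*(-1/259876) = (-18271 - 132274)*(-1/259876) = -150545*(-1/259876) = 150545/259876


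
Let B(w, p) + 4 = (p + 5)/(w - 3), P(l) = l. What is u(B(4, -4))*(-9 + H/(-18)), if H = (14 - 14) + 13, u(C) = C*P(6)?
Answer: 175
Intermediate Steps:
B(w, p) = -4 + (5 + p)/(-3 + w) (B(w, p) = -4 + (p + 5)/(w - 3) = -4 + (5 + p)/(-3 + w))
u(C) = 6*C (u(C) = C*6 = 6*C)
H = 13 (H = 0 + 13 = 13)
u(B(4, -4))*(-9 + H/(-18)) = (6*((17 - 4 - 4*4)/(-3 + 4)))*(-9 + 13/(-18)) = (6*((17 - 4 - 16)/1))*(-9 + 13*(-1/18)) = (6*(1*(-3)))*(-9 - 13/18) = (6*(-3))*(-175/18) = -18*(-175/18) = 175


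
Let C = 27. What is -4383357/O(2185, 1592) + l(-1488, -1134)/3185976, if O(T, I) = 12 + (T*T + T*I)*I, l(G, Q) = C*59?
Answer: 193448702539/1162736990688632 ≈ 0.00016637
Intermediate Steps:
l(G, Q) = 1593 (l(G, Q) = 27*59 = 1593)
O(T, I) = 12 + I*(T² + I*T) (O(T, I) = 12 + (T² + I*T)*I = 12 + I*(T² + I*T))
-4383357/O(2185, 1592) + l(-1488, -1134)/3185976 = -4383357/(12 + 1592*2185² + 2185*1592²) + 1593/3185976 = -4383357/(12 + 1592*4774225 + 2185*2534464) + 1593*(1/3185976) = -4383357/(12 + 7600566200 + 5537803840) + 531/1061992 = -4383357/13138370052 + 531/1061992 = -4383357*1/13138370052 + 531/1061992 = -1461119/4379456684 + 531/1061992 = 193448702539/1162736990688632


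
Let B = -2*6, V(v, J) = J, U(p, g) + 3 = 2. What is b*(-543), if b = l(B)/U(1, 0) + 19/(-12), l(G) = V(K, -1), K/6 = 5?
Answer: 1267/4 ≈ 316.75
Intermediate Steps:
K = 30 (K = 6*5 = 30)
U(p, g) = -1 (U(p, g) = -3 + 2 = -1)
B = -12
l(G) = -1
b = -7/12 (b = -1/(-1) + 19/(-12) = -1*(-1) + 19*(-1/12) = 1 - 19/12 = -7/12 ≈ -0.58333)
b*(-543) = -7/12*(-543) = 1267/4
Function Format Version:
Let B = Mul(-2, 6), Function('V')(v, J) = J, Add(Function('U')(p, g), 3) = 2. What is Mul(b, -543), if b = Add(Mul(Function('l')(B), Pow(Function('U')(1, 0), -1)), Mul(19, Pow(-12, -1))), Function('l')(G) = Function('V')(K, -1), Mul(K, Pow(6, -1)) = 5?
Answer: Rational(1267, 4) ≈ 316.75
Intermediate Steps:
K = 30 (K = Mul(6, 5) = 30)
Function('U')(p, g) = -1 (Function('U')(p, g) = Add(-3, 2) = -1)
B = -12
Function('l')(G) = -1
b = Rational(-7, 12) (b = Add(Mul(-1, Pow(-1, -1)), Mul(19, Pow(-12, -1))) = Add(Mul(-1, -1), Mul(19, Rational(-1, 12))) = Add(1, Rational(-19, 12)) = Rational(-7, 12) ≈ -0.58333)
Mul(b, -543) = Mul(Rational(-7, 12), -543) = Rational(1267, 4)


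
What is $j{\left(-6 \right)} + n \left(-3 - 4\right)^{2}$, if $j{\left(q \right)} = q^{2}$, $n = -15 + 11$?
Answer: $-160$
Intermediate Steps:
$n = -4$
$j{\left(-6 \right)} + n \left(-3 - 4\right)^{2} = \left(-6\right)^{2} - 4 \left(-3 - 4\right)^{2} = 36 - 4 \left(-7\right)^{2} = 36 - 196 = -160$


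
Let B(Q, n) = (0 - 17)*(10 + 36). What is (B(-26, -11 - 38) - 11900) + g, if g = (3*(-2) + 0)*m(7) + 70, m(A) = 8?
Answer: -12660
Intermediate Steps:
B(Q, n) = -782 (B(Q, n) = -17*46 = -782)
g = 22 (g = (3*(-2) + 0)*8 + 70 = (-6 + 0)*8 + 70 = -6*8 + 70 = -48 + 70 = 22)
(B(-26, -11 - 38) - 11900) + g = (-782 - 11900) + 22 = -12682 + 22 = -12660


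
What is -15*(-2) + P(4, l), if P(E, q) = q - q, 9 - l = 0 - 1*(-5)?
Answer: 30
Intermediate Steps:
l = 4 (l = 9 - (0 - 1*(-5)) = 9 - (0 + 5) = 9 - 1*5 = 9 - 5 = 4)
P(E, q) = 0
-15*(-2) + P(4, l) = -15*(-2) + 0 = 30 + 0 = 30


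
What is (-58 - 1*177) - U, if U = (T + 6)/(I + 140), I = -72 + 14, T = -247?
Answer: -19029/82 ≈ -232.06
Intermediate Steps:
I = -58
U = -241/82 (U = (-247 + 6)/(-58 + 140) = -241/82 ≈ -2.9390)
(-58 - 1*177) - U = (-58 - 1*177) - 1*(-241/82) = (-58 - 177) + 241/82 = -235 + 241/82 = -19029/82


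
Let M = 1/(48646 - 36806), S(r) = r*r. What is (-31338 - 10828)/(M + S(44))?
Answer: -499245440/22922241 ≈ -21.780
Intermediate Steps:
S(r) = r²
M = 1/11840 ≈ 8.4459e-5
(-31338 - 10828)/(M + S(44)) = (-31338 - 10828)/(1/11840 + 44²) = -42166/(1/11840 + 1936) = -42166/22922241/11840 = -42166*11840/22922241 = -499245440/22922241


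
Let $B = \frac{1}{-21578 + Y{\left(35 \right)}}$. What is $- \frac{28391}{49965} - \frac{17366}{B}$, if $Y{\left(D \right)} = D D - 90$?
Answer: $\frac{17738231411779}{49965} \approx 3.5501 \cdot 10^{8}$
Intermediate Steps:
$Y{\left(D \right)} = -90 + D^{2}$ ($Y{\left(D \right)} = D^{2} - 90 = -90 + D^{2}$)
$B = - \frac{1}{20443}$ ($B = \frac{1}{-21578 - \left(90 - 35^{2}\right)} = \frac{1}{-21578 + \left(-90 + 1225\right)} = \frac{1}{-21578 + 1135} = \frac{1}{-20443} = - \frac{1}{20443} \approx -4.8916 \cdot 10^{-5}$)
$- \frac{28391}{49965} - \frac{17366}{B} = - \frac{28391}{49965} - \frac{17366}{- \frac{1}{20443}} = \left(-28391\right) \frac{1}{49965} - -355013138 = - \frac{28391}{49965} + 355013138 = \frac{17738231411779}{49965}$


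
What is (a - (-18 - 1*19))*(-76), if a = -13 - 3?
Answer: -1596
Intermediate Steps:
a = -16
(a - (-18 - 1*19))*(-76) = (-16 - (-18 - 1*19))*(-76) = (-16 - (-18 - 19))*(-76) = (-16 - 1*(-37))*(-76) = (-16 + 37)*(-76) = 21*(-76) = -1596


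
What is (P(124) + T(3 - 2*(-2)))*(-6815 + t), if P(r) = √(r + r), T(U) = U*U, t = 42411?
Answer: 1744204 + 71192*√62 ≈ 2.3048e+6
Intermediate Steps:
T(U) = U²
P(r) = √2*√r (P(r) = √(2*r) = √2*√r)
(P(124) + T(3 - 2*(-2)))*(-6815 + t) = (√2*√124 + (3 - 2*(-2))²)*(-6815 + 42411) = (√2*(2*√31) + (3 + 4)²)*35596 = (2*√62 + 7²)*35596 = (2*√62 + 49)*35596 = (49 + 2*√62)*35596 = 1744204 + 71192*√62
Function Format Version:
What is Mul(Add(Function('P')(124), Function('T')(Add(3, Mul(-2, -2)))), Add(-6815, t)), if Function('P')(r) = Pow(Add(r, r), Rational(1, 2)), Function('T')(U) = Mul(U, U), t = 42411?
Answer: Add(1744204, Mul(71192, Pow(62, Rational(1, 2)))) ≈ 2.3048e+6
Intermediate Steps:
Function('T')(U) = Pow(U, 2)
Function('P')(r) = Mul(Pow(2, Rational(1, 2)), Pow(r, Rational(1, 2))) (Function('P')(r) = Pow(Mul(2, r), Rational(1, 2)) = Mul(Pow(2, Rational(1, 2)), Pow(r, Rational(1, 2))))
Mul(Add(Function('P')(124), Function('T')(Add(3, Mul(-2, -2)))), Add(-6815, t)) = Mul(Add(Mul(Pow(2, Rational(1, 2)), Pow(124, Rational(1, 2))), Pow(Add(3, Mul(-2, -2)), 2)), Add(-6815, 42411)) = Mul(Add(Mul(Pow(2, Rational(1, 2)), Mul(2, Pow(31, Rational(1, 2)))), Pow(Add(3, 4), 2)), 35596) = Mul(Add(Mul(2, Pow(62, Rational(1, 2))), Pow(7, 2)), 35596) = Mul(Add(Mul(2, Pow(62, Rational(1, 2))), 49), 35596) = Mul(Add(49, Mul(2, Pow(62, Rational(1, 2)))), 35596) = Add(1744204, Mul(71192, Pow(62, Rational(1, 2))))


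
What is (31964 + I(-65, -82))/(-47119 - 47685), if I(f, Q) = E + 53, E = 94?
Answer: -32111/94804 ≈ -0.33871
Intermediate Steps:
I(f, Q) = 147 (I(f, Q) = 94 + 53 = 147)
(31964 + I(-65, -82))/(-47119 - 47685) = (31964 + 147)/(-47119 - 47685) = 32111/(-94804) = 32111*(-1/94804) = -32111/94804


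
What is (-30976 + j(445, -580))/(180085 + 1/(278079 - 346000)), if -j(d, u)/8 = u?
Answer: -447191864/3057888321 ≈ -0.14624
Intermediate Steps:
j(d, u) = -8*u
(-30976 + j(445, -580))/(180085 + 1/(278079 - 346000)) = (-30976 - 8*(-580))/(180085 + 1/(278079 - 346000)) = (-30976 + 4640)/(180085 + 1/(-67921)) = -26336/(180085 - 1/67921) = -26336/12231553284/67921 = -26336*67921/12231553284 = -447191864/3057888321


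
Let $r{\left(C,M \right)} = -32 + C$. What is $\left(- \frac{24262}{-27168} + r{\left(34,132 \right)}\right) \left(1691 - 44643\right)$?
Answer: $- \frac{210996331}{1698} \approx -1.2426 \cdot 10^{5}$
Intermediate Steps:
$\left(- \frac{24262}{-27168} + r{\left(34,132 \right)}\right) \left(1691 - 44643\right) = \left(- \frac{24262}{-27168} + \left(-32 + 34\right)\right) \left(1691 - 44643\right) = \left(\left(-24262\right) \left(- \frac{1}{27168}\right) + 2\right) \left(-42952\right) = \left(\frac{12131}{13584} + 2\right) \left(-42952\right) = \frac{39299}{13584} \left(-42952\right) = - \frac{210996331}{1698}$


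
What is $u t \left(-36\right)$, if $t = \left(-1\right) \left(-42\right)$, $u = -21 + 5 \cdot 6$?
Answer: $-13608$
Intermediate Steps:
$u = 9$ ($u = -21 + 30 = 9$)
$t = 42$
$u t \left(-36\right) = 9 \cdot 42 \left(-36\right) = 378 \left(-36\right) = -13608$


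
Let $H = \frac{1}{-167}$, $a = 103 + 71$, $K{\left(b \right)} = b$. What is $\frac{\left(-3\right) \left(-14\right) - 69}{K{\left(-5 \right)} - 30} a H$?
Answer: $- \frac{4698}{5845} \approx -0.80376$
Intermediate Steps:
$a = 174$
$H = - \frac{1}{167} \approx -0.005988$
$\frac{\left(-3\right) \left(-14\right) - 69}{K{\left(-5 \right)} - 30} a H = \frac{\left(-3\right) \left(-14\right) - 69}{-5 - 30} \cdot 174 \left(- \frac{1}{167}\right) = \frac{42 - 69}{-35} \cdot 174 \left(- \frac{1}{167}\right) = \left(-27\right) \left(- \frac{1}{35}\right) 174 \left(- \frac{1}{167}\right) = \frac{27}{35} \cdot 174 \left(- \frac{1}{167}\right) = \frac{4698}{35} \left(- \frac{1}{167}\right) = - \frac{4698}{5845}$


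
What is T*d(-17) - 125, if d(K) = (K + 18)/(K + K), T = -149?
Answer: -4101/34 ≈ -120.62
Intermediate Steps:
d(K) = (18 + K)/(2*K) (d(K) = (18 + K)/((2*K)) = (18 + K)*(1/(2*K)) = (18 + K)/(2*K))
T*d(-17) - 125 = -149*(18 - 17)/(2*(-17)) - 125 = -149*(-1)/(2*17) - 125 = -149*(-1/34) - 125 = 149/34 - 125 = -4101/34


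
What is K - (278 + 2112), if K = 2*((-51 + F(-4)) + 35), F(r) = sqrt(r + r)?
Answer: -2422 + 4*I*sqrt(2) ≈ -2422.0 + 5.6569*I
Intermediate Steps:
F(r) = sqrt(2)*sqrt(r) (F(r) = sqrt(2*r) = sqrt(2)*sqrt(r))
K = -32 + 4*I*sqrt(2) (K = 2*((-51 + sqrt(2)*sqrt(-4)) + 35) = 2*((-51 + sqrt(2)*(2*I)) + 35) = 2*((-51 + 2*I*sqrt(2)) + 35) = 2*(-16 + 2*I*sqrt(2)) = -32 + 4*I*sqrt(2) ≈ -32.0 + 5.6569*I)
K - (278 + 2112) = (-32 + 4*I*sqrt(2)) - (278 + 2112) = (-32 + 4*I*sqrt(2)) - 1*2390 = (-32 + 4*I*sqrt(2)) - 2390 = -2422 + 4*I*sqrt(2)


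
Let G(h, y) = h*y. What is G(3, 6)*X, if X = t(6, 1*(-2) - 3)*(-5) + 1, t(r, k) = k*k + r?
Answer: -2772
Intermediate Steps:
t(r, k) = r + k² (t(r, k) = k² + r = r + k²)
X = -154 (X = (6 + (1*(-2) - 3)²)*(-5) + 1 = (6 + (-2 - 3)²)*(-5) + 1 = (6 + (-5)²)*(-5) + 1 = (6 + 25)*(-5) + 1 = 31*(-5) + 1 = -155 + 1 = -154)
G(3, 6)*X = (3*6)*(-154) = 18*(-154) = -2772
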